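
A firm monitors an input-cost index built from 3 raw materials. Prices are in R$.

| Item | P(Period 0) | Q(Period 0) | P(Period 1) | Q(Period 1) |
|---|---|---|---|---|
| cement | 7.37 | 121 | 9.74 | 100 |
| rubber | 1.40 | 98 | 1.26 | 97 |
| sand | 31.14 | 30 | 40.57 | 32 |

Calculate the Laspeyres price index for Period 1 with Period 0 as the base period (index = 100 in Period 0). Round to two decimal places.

128.32

Laspeyres price index uses base-period quantities as weights.
ΣP(Period 1)·Q(Period 0) = 9.74×121 + 1.26×98 + 40.57×30 = 1178.54 + 123.48 + 1217.1 = 2519.12
ΣP(Period 0)·Q(Period 0) = 7.37×121 + 1.40×98 + 31.14×30 = 891.77 + 137.2 + 934.2 = 1963.17
Index = 2519.12 / 1963.17 × 100 = 128.3190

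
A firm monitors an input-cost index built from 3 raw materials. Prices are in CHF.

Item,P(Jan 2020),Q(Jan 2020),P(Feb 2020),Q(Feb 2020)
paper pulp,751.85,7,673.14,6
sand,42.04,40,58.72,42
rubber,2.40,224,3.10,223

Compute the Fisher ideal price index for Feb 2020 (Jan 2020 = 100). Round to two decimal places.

Laspeyres component (base-period weights):
ΣP(Feb 2020)Q(Jan 2020) = 673.14×7 + 58.72×40 + 3.10×224 = 4711.98 + 2348.8 + 694.4 = 7755.18
ΣP(Jan 2020)Q(Jan 2020) = 751.85×7 + 42.04×40 + 2.40×224 = 5262.95 + 1681.6 + 537.6 = 7482.15
L = 7755.18 / 7482.15 × 100 = 103.6491
Paasche component (current-period weights):
ΣP(Feb 2020)Q(Feb 2020) = 673.14×6 + 58.72×42 + 3.10×223 = 4038.84 + 2466.24 + 691.3 = 7196.38
ΣP(Jan 2020)Q(Feb 2020) = 751.85×6 + 42.04×42 + 2.40×223 = 4511.1 + 1765.68 + 535.2 = 6811.98
P = 7196.38 / 6811.98 × 100 = 105.6430
Fisher = √(L × P) = √(103.6491 × 105.6430) = 104.6413

104.64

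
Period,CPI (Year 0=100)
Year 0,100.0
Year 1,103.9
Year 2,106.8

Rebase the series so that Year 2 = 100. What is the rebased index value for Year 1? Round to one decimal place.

Rebased(Year 1) = 103.9 / 106.8 × 100 = 97.2846

97.3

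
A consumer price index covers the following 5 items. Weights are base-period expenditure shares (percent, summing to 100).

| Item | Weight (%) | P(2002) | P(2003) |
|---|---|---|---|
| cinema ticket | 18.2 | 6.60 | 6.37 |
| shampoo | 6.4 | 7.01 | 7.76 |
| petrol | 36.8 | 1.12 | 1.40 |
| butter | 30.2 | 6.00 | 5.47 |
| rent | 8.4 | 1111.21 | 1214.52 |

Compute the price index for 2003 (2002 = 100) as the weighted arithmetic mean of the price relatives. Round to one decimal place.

107.4

cinema ticket: 18.2 × (6.37/6.60) = 18.2 × 0.965152 = 17.5658
shampoo: 6.4 × (7.76/7.01) = 6.4 × 1.106990 = 7.0847
petrol: 36.8 × (1.40/1.12) = 36.8 × 1.250000 = 46.0000
butter: 30.2 × (5.47/6.00) = 30.2 × 0.911667 = 27.5323
rent: 8.4 × (1214.52/1111.21) = 8.4 × 1.092971 = 9.1810
Index = Σ wᵢ·(p₁ᵢ/p₀ᵢ) = 17.5658 + 7.0847 + 46.0000 + 27.5323 + 9.1810 = 107.3638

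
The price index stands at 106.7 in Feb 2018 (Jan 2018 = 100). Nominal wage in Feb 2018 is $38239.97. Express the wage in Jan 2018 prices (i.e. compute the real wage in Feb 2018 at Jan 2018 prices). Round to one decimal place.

Real = Nominal ÷ (Index/100) = 38239.97 ÷ (106.7/100)
     = 38239.97 ÷ 1.067 = 35838.7723

35838.8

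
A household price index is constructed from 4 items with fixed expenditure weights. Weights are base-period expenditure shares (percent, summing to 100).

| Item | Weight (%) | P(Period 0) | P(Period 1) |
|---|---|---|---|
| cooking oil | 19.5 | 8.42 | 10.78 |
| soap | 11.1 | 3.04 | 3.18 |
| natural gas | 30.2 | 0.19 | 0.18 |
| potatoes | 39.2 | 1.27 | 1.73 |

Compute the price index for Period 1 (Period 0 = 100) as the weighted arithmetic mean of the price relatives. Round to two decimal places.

cooking oil: 19.5 × (10.78/8.42) = 19.5 × 1.280285 = 24.9656
soap: 11.1 × (3.18/3.04) = 11.1 × 1.046053 = 11.6112
natural gas: 30.2 × (0.18/0.19) = 30.2 × 0.947368 = 28.6105
potatoes: 39.2 × (1.73/1.27) = 39.2 × 1.362205 = 53.3984
Index = Σ wᵢ·(p₁ᵢ/p₀ᵢ) = 24.9656 + 11.6112 + 28.6105 + 53.3984 = 118.5857

118.59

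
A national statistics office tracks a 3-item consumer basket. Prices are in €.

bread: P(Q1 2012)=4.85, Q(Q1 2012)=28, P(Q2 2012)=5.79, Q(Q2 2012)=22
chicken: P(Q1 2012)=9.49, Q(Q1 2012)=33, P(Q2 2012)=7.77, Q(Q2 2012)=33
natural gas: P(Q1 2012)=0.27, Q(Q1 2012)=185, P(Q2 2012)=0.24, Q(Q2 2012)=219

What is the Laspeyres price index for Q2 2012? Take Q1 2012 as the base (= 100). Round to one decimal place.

92.8

Laspeyres price index uses base-period quantities as weights.
ΣP(Q2 2012)·Q(Q1 2012) = 5.79×28 + 7.77×33 + 0.24×185 = 162.12 + 256.41 + 44.4 = 462.93
ΣP(Q1 2012)·Q(Q1 2012) = 4.85×28 + 9.49×33 + 0.27×185 = 135.8 + 313.17 + 49.95 = 498.92
Index = 462.93 / 498.92 × 100 = 92.7864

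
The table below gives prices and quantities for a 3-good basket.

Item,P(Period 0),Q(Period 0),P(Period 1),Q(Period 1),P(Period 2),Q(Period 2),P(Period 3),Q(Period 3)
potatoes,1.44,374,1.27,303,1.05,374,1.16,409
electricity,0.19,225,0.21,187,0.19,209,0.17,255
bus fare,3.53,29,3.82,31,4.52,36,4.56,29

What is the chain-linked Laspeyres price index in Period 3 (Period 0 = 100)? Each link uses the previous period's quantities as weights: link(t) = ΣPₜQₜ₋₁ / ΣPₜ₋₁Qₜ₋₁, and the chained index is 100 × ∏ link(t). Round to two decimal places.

Link Period 0→Period 1:
ΣP(Period 1)Q(Period 0) = 1.27×374 + 0.21×225 + 3.82×29 = 474.98 + 47.25 + 110.78 = 633.01
ΣP(Period 0)Q(Period 0) = 1.44×374 + 0.19×225 + 3.53×29 = 538.56 + 42.75 + 102.37 = 683.68
link = 633.01/683.68 = 0.925886
Link Period 1→Period 2:
ΣP(Period 2)Q(Period 1) = 1.05×303 + 0.19×187 + 4.52×31 = 318.15 + 35.53 + 140.12 = 493.8
ΣP(Period 1)Q(Period 1) = 1.27×303 + 0.21×187 + 3.82×31 = 384.81 + 39.27 + 118.42 = 542.5
link = 493.8/542.5 = 0.910230
Link Period 2→Period 3:
ΣP(Period 3)Q(Period 2) = 1.16×374 + 0.17×209 + 4.56×36 = 433.84 + 35.53 + 164.16 = 633.53
ΣP(Period 2)Q(Period 2) = 1.05×374 + 0.19×209 + 4.52×36 = 392.7 + 39.71 + 162.72 = 595.13
link = 633.53/595.13 = 1.064524
Chained index = 100 × 0.925886 × 0.910230 × 1.064524 = 89.7149

89.71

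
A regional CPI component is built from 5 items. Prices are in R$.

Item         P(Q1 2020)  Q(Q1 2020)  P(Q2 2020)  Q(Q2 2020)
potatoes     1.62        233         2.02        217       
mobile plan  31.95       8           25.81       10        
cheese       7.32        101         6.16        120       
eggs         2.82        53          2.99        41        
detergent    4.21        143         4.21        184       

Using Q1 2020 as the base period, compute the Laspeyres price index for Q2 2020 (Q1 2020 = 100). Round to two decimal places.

96.98

Laspeyres price index uses base-period quantities as weights.
ΣP(Q2 2020)·Q(Q1 2020) = 2.02×233 + 25.81×8 + 6.16×101 + 2.99×53 + 4.21×143 = 470.66 + 206.48 + 622.16 + 158.47 + 602.03 = 2059.8
ΣP(Q1 2020)·Q(Q1 2020) = 1.62×233 + 31.95×8 + 7.32×101 + 2.82×53 + 4.21×143 = 377.46 + 255.6 + 739.32 + 149.46 + 602.03 = 2123.87
Index = 2059.8 / 2123.87 × 100 = 96.9833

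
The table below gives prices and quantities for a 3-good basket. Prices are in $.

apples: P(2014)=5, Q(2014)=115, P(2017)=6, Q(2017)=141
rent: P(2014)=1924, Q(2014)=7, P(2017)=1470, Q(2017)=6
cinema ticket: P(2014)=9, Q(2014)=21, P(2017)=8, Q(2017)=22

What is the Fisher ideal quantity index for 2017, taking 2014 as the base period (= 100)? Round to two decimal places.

Laspeyres component (base-period weights):
ΣP(2014)Q(2017) = 5×141 + 1924×6 + 9×22 = 705 + 11544 + 198 = 12447
ΣP(2014)Q(2014) = 5×115 + 1924×7 + 9×21 = 575 + 13468 + 189 = 14232
L = 12447 / 14232 × 100 = 87.4578
Paasche component (current-period weights):
ΣP(2017)Q(2017) = 6×141 + 1470×6 + 8×22 = 846 + 8820 + 176 = 9842
ΣP(2017)Q(2014) = 6×115 + 1470×7 + 8×21 = 690 + 10290 + 168 = 11148
P = 9842 / 11148 × 100 = 88.2849
Fisher = √(L × P) = √(87.4578 × 88.2849) = 87.8704

87.87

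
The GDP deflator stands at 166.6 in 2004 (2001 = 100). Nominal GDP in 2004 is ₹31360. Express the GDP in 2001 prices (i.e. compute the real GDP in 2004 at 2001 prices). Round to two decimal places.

Real = Nominal ÷ (Index/100) = 31360 ÷ (166.6/100)
     = 31360 ÷ 1.666 = 18823.5294

18823.53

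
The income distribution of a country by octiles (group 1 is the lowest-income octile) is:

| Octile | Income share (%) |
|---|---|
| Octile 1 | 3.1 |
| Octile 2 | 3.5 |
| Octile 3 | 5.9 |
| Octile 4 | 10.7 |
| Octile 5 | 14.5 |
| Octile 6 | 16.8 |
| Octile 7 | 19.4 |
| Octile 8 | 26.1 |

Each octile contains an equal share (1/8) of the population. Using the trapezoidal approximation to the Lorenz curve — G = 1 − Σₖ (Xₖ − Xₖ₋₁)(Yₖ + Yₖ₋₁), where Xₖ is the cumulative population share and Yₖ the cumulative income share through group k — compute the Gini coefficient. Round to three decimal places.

Cumulative income shares Yₖ: 0.0310, 0.0660, 0.1250, 0.2320, 0.3770, 0.5450, 0.7390, 1.0000
Σ (Xₖ−Xₖ₋₁)(Yₖ+Yₖ₋₁) = (1/8)(0.0310+0.0000) + (1/8)(0.0660+0.0310) + (1/8)(0.1250+0.0660) + (1/8)(0.2320+0.1250) + (1/8)(0.3770+0.2320) + (1/8)(0.5450+0.3770) + (1/8)(0.7390+0.5450) + (1/8)(1.0000+0.7390)
  = 0.0039 + 0.0121 + 0.0239 + 0.0446 + 0.0761 + 0.1153 + 0.1605 + 0.2174 = 0.6537
G = 1 − 0.6537 = 0.3463

0.346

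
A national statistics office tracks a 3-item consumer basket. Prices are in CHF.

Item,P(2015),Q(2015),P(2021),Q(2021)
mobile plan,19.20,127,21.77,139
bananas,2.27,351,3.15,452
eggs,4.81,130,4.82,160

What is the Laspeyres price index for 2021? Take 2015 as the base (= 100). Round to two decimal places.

Laspeyres price index uses base-period quantities as weights.
ΣP(2021)·Q(2015) = 21.77×127 + 3.15×351 + 4.82×130 = 2764.79 + 1105.65 + 626.6 = 4497.04
ΣP(2015)·Q(2015) = 19.20×127 + 2.27×351 + 4.81×130 = 2438.4 + 796.77 + 625.3 = 3860.47
Index = 4497.04 / 3860.47 × 100 = 116.4894

116.49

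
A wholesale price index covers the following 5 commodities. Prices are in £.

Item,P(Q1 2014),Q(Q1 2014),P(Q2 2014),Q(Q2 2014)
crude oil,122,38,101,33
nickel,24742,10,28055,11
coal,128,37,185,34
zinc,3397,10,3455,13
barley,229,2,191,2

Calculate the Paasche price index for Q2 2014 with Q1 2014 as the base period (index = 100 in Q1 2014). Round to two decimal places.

111.80

Paasche price index uses current-period quantities as weights.
ΣP(Q2 2014)·Q(Q2 2014) = 101×33 + 28055×11 + 185×34 + 3455×13 + 191×2 = 3333 + 308605 + 6290 + 44915 + 382 = 363525
ΣP(Q1 2014)·Q(Q2 2014) = 122×33 + 24742×11 + 128×34 + 3397×13 + 229×2 = 4026 + 272162 + 4352 + 44161 + 458 = 325159
Index = 363525 / 325159 × 100 = 111.7992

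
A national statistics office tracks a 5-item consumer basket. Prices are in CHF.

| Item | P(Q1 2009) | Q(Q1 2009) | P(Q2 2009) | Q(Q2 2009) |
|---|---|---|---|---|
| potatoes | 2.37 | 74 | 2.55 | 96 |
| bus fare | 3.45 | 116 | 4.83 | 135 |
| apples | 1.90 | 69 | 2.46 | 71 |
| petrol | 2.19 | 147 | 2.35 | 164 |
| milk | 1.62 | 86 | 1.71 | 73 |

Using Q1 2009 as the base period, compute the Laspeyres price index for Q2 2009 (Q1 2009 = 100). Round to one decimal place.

120.8

Laspeyres price index uses base-period quantities as weights.
ΣP(Q2 2009)·Q(Q1 2009) = 2.55×74 + 4.83×116 + 2.46×69 + 2.35×147 + 1.71×86 = 188.7 + 560.28 + 169.74 + 345.45 + 147.06 = 1411.23
ΣP(Q1 2009)·Q(Q1 2009) = 2.37×74 + 3.45×116 + 1.90×69 + 2.19×147 + 1.62×86 = 175.38 + 400.2 + 131.1 + 321.93 + 139.32 = 1167.93
Index = 1411.23 / 1167.93 × 100 = 120.8317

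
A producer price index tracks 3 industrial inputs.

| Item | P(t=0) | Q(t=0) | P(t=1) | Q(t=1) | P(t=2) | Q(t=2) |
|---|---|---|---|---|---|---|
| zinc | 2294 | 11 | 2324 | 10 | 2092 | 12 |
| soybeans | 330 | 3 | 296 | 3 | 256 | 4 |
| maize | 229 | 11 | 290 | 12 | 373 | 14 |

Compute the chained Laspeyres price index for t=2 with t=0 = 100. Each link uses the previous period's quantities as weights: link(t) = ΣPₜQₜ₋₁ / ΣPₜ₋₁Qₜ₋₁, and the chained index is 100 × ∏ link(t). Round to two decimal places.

Link t=0→t=1:
ΣP(t=1)Q(t=0) = 2324×11 + 296×3 + 290×11 = 25564 + 888 + 3190 = 29642
ΣP(t=0)Q(t=0) = 2294×11 + 330×3 + 229×11 = 25234 + 990 + 2519 = 28743
link = 29642/28743 = 1.031277
Link t=1→t=2:
ΣP(t=2)Q(t=1) = 2092×10 + 256×3 + 373×12 = 20920 + 768 + 4476 = 26164
ΣP(t=1)Q(t=1) = 2324×10 + 296×3 + 290×12 = 23240 + 888 + 3480 = 27608
link = 26164/27608 = 0.947696
Chained index = 100 × 1.031277 × 0.947696 = 97.7338

97.73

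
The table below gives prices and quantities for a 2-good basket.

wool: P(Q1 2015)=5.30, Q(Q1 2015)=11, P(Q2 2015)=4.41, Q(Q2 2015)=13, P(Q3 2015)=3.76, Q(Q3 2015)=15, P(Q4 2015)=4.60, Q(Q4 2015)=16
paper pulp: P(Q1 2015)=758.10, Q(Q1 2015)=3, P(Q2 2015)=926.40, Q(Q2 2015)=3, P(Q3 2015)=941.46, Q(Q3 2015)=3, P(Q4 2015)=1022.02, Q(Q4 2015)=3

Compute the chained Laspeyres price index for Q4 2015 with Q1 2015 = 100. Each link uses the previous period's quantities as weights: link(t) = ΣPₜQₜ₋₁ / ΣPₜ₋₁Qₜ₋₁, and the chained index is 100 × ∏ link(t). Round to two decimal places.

133.63

Link Q1 2015→Q2 2015:
ΣP(Q2 2015)Q(Q1 2015) = 4.41×11 + 926.40×3 = 48.51 + 2779.2 = 2827.71
ΣP(Q1 2015)Q(Q1 2015) = 5.30×11 + 758.10×3 = 58.3 + 2274.3 = 2332.6
link = 2827.71/2332.6 = 1.212257
Link Q2 2015→Q3 2015:
ΣP(Q3 2015)Q(Q2 2015) = 3.76×13 + 941.46×3 = 48.88 + 2824.38 = 2873.26
ΣP(Q2 2015)Q(Q2 2015) = 4.41×13 + 926.40×3 = 57.33 + 2779.2 = 2836.53
link = 2873.26/2836.53 = 1.012949
Link Q3 2015→Q4 2015:
ΣP(Q4 2015)Q(Q3 2015) = 4.60×15 + 1022.02×3 = 69 + 3066.06 = 3135.06
ΣP(Q3 2015)Q(Q3 2015) = 3.76×15 + 941.46×3 = 56.4 + 2824.38 = 2880.78
link = 3135.06/2880.78 = 1.088268
Chained index = 100 × 1.212257 × 1.012949 × 1.088268 = 133.6343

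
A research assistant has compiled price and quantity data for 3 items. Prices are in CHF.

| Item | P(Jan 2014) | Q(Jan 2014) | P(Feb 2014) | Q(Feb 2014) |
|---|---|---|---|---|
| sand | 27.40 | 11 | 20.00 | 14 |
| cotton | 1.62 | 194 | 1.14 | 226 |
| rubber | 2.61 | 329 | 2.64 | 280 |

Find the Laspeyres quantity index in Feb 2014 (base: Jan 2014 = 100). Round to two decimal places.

Laspeyres quantity index uses base-period prices as weights.
ΣP(Jan 2014)·Q(Feb 2014) = 27.40×14 + 1.62×226 + 2.61×280 = 383.6 + 366.12 + 730.8 = 1480.52
ΣP(Jan 2014)·Q(Jan 2014) = 27.40×11 + 1.62×194 + 2.61×329 = 301.4 + 314.28 + 858.69 = 1474.37
Index = 1480.52 / 1474.37 × 100 = 100.4171

100.42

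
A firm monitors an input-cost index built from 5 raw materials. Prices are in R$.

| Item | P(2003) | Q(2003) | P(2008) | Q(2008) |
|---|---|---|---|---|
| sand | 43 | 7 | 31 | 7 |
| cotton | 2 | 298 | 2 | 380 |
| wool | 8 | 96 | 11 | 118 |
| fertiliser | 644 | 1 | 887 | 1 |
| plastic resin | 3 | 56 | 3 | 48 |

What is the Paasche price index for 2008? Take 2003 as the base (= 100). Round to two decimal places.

Paasche price index uses current-period quantities as weights.
ΣP(2008)·Q(2008) = 31×7 + 2×380 + 11×118 + 887×1 + 3×48 = 217 + 760 + 1298 + 887 + 144 = 3306
ΣP(2003)·Q(2008) = 43×7 + 2×380 + 8×118 + 644×1 + 3×48 = 301 + 760 + 944 + 644 + 144 = 2793
Index = 3306 / 2793 × 100 = 118.3673

118.37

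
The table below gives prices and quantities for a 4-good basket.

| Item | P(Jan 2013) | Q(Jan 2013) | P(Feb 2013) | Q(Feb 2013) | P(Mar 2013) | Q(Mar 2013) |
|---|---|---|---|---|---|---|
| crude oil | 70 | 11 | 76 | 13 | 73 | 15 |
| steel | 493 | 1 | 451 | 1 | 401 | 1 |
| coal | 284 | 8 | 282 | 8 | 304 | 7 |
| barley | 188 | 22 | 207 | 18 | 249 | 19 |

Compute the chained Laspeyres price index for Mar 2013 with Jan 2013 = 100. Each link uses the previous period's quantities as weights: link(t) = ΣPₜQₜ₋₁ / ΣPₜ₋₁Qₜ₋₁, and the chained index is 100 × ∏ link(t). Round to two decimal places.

117.54

Link Jan 2013→Feb 2013:
ΣP(Feb 2013)Q(Jan 2013) = 76×11 + 451×1 + 282×8 + 207×22 = 836 + 451 + 2256 + 4554 = 8097
ΣP(Jan 2013)Q(Jan 2013) = 70×11 + 493×1 + 284×8 + 188×22 = 770 + 493 + 2272 + 4136 = 7671
link = 8097/7671 = 1.055534
Link Feb 2013→Mar 2013:
ΣP(Mar 2013)Q(Feb 2013) = 73×13 + 401×1 + 304×8 + 249×18 = 949 + 401 + 2432 + 4482 = 8264
ΣP(Feb 2013)Q(Feb 2013) = 76×13 + 451×1 + 282×8 + 207×18 = 988 + 451 + 2256 + 3726 = 7421
link = 8264/7421 = 1.113597
Chained index = 100 × 1.055534 × 1.113597 = 117.5439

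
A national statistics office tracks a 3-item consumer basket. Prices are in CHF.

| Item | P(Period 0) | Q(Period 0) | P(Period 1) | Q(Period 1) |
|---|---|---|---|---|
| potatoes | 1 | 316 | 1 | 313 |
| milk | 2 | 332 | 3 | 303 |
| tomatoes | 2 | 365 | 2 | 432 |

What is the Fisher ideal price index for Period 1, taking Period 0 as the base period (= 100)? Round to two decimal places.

118.20

Laspeyres component (base-period weights):
ΣP(Period 1)Q(Period 0) = 1×316 + 3×332 + 2×365 = 316 + 996 + 730 = 2042
ΣP(Period 0)Q(Period 0) = 1×316 + 2×332 + 2×365 = 316 + 664 + 730 = 1710
L = 2042 / 1710 × 100 = 119.4152
Paasche component (current-period weights):
ΣP(Period 1)Q(Period 1) = 1×313 + 3×303 + 2×432 = 313 + 909 + 864 = 2086
ΣP(Period 0)Q(Period 1) = 1×313 + 2×303 + 2×432 = 313 + 606 + 864 = 1783
P = 2086 / 1783 × 100 = 116.9938
Fisher = √(L × P) = √(119.4152 × 116.9938) = 118.1983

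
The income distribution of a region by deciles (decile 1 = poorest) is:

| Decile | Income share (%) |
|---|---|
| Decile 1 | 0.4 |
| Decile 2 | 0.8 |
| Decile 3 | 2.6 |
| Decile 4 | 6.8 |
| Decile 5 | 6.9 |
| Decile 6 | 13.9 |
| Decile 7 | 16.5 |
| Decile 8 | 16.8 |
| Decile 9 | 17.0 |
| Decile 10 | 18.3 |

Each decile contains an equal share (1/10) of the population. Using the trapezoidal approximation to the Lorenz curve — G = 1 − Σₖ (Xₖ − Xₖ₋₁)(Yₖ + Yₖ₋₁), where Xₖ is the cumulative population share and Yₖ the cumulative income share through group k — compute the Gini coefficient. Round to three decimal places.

0.382

Cumulative income shares Yₖ: 0.0040, 0.0120, 0.0380, 0.1060, 0.1750, 0.3140, 0.4790, 0.6470, 0.8170, 1.0000
Σ (Xₖ−Xₖ₋₁)(Yₖ+Yₖ₋₁) = (1/10)(0.0040+0.0000) + (1/10)(0.0120+0.0040) + (1/10)(0.0380+0.0120) + (1/10)(0.1060+0.0380) + (1/10)(0.1750+0.1060) + (1/10)(0.3140+0.1750) + (1/10)(0.4790+0.3140) + (1/10)(0.6470+0.4790) + (1/10)(0.8170+0.6470) + (1/10)(1.0000+0.8170)
  = 0.0004 + 0.0016 + 0.0050 + 0.0144 + 0.0281 + 0.0489 + 0.0793 + 0.1126 + 0.1464 + 0.1817 = 0.6184
G = 1 − 0.6184 = 0.3816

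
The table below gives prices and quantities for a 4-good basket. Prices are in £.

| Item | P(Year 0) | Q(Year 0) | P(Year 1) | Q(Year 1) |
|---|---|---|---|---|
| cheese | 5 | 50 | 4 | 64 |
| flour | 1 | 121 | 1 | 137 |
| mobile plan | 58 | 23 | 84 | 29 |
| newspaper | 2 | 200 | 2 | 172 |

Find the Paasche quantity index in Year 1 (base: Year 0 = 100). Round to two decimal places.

119.60

Paasche quantity index uses current-period prices as weights.
ΣP(Year 1)·Q(Year 1) = 4×64 + 1×137 + 84×29 + 2×172 = 256 + 137 + 2436 + 344 = 3173
ΣP(Year 1)·Q(Year 0) = 4×50 + 1×121 + 84×23 + 2×200 = 200 + 121 + 1932 + 400 = 2653
Index = 3173 / 2653 × 100 = 119.6005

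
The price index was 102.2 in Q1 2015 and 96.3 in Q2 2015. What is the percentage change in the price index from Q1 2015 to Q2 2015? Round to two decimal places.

Change = (96.3 − 102.2) / 102.2 × 100
       = -5.9 / 102.2 × 100 = -5.7730%

-5.77%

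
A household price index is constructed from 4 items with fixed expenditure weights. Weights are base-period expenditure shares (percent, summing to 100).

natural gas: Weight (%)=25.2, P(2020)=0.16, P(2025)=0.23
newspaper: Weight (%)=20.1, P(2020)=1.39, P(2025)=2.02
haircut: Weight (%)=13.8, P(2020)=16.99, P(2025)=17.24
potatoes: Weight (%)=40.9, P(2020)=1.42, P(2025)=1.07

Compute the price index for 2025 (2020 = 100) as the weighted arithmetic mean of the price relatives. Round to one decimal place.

110.3

natural gas: 25.2 × (0.23/0.16) = 25.2 × 1.437500 = 36.2250
newspaper: 20.1 × (2.02/1.39) = 20.1 × 1.453237 = 29.2101
haircut: 13.8 × (17.24/16.99) = 13.8 × 1.014715 = 14.0031
potatoes: 40.9 × (1.07/1.42) = 40.9 × 0.753521 = 30.8190
Index = Σ wᵢ·(p₁ᵢ/p₀ᵢ) = 36.2250 + 29.2101 + 14.0031 + 30.8190 = 110.2571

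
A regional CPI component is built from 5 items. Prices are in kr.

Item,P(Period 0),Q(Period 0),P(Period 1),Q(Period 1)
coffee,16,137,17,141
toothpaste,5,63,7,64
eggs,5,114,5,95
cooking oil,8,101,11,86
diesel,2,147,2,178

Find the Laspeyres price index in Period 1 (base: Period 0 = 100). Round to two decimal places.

Laspeyres price index uses base-period quantities as weights.
ΣP(Period 1)·Q(Period 0) = 17×137 + 7×63 + 5×114 + 11×101 + 2×147 = 2329 + 441 + 570 + 1111 + 294 = 4745
ΣP(Period 0)·Q(Period 0) = 16×137 + 5×63 + 5×114 + 8×101 + 2×147 = 2192 + 315 + 570 + 808 + 294 = 4179
Index = 4745 / 4179 × 100 = 113.5439

113.54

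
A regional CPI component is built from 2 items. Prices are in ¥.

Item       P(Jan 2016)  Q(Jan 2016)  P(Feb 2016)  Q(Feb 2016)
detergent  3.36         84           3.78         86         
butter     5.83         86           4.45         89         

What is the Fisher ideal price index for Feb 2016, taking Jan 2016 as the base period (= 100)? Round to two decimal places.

89.31

Laspeyres component (base-period weights):
ΣP(Feb 2016)Q(Jan 2016) = 3.78×84 + 4.45×86 = 317.52 + 382.7 = 700.22
ΣP(Jan 2016)Q(Jan 2016) = 3.36×84 + 5.83×86 = 282.24 + 501.38 = 783.62
L = 700.22 / 783.62 × 100 = 89.3571
Paasche component (current-period weights):
ΣP(Feb 2016)Q(Feb 2016) = 3.78×86 + 4.45×89 = 325.08 + 396.05 = 721.13
ΣP(Jan 2016)Q(Feb 2016) = 3.36×86 + 5.83×89 = 288.96 + 518.87 = 807.83
P = 721.13 / 807.83 × 100 = 89.2675
Fisher = √(L × P) = √(89.3571 × 89.2675) = 89.3123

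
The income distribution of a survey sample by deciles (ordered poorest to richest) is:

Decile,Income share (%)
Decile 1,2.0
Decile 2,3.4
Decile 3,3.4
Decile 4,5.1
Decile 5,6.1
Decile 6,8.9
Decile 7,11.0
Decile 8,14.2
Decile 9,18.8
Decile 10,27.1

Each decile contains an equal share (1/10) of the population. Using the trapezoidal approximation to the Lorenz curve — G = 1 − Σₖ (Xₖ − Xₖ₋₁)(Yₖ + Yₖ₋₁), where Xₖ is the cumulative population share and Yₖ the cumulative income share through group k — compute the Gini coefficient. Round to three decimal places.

Cumulative income shares Yₖ: 0.0200, 0.0540, 0.0880, 0.1390, 0.2000, 0.2890, 0.3990, 0.5410, 0.7290, 1.0000
Σ (Xₖ−Xₖ₋₁)(Yₖ+Yₖ₋₁) = (1/10)(0.0200+0.0000) + (1/10)(0.0540+0.0200) + (1/10)(0.0880+0.0540) + (1/10)(0.1390+0.0880) + (1/10)(0.2000+0.1390) + (1/10)(0.2890+0.2000) + (1/10)(0.3990+0.2890) + (1/10)(0.5410+0.3990) + (1/10)(0.7290+0.5410) + (1/10)(1.0000+0.7290)
  = 0.0020 + 0.0074 + 0.0142 + 0.0227 + 0.0339 + 0.0489 + 0.0688 + 0.0940 + 0.1270 + 0.1729 = 0.5918
G = 1 − 0.5918 = 0.4082

0.408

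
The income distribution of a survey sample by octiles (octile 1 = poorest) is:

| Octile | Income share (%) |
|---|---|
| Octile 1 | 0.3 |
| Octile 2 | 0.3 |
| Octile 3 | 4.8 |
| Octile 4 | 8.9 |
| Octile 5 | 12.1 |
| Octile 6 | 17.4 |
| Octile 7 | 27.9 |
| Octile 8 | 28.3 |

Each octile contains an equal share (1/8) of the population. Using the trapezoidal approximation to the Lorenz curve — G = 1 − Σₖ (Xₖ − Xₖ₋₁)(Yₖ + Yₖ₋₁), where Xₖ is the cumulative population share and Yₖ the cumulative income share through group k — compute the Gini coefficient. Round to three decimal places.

0.469

Cumulative income shares Yₖ: 0.0030, 0.0060, 0.0540, 0.1430, 0.2640, 0.4380, 0.7170, 1.0000
Σ (Xₖ−Xₖ₋₁)(Yₖ+Yₖ₋₁) = (1/8)(0.0030+0.0000) + (1/8)(0.0060+0.0030) + (1/8)(0.0540+0.0060) + (1/8)(0.1430+0.0540) + (1/8)(0.2640+0.1430) + (1/8)(0.4380+0.2640) + (1/8)(0.7170+0.4380) + (1/8)(1.0000+0.7170)
  = 0.0004 + 0.0011 + 0.0075 + 0.0246 + 0.0509 + 0.0877 + 0.1444 + 0.2146 = 0.5312
G = 1 − 0.5312 = 0.4688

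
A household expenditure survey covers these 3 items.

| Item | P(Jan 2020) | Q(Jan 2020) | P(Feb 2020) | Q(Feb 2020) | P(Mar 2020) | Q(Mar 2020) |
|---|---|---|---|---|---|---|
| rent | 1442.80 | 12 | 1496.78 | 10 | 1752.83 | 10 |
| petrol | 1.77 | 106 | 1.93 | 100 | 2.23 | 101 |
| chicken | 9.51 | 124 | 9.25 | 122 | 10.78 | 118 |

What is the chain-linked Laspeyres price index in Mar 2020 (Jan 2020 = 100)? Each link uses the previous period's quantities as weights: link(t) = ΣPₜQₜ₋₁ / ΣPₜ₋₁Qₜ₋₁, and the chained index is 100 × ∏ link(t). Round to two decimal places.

121.01

Link Jan 2020→Feb 2020:
ΣP(Feb 2020)Q(Jan 2020) = 1496.78×12 + 1.93×106 + 9.25×124 = 17961.36 + 204.58 + 1147 = 19312.94
ΣP(Jan 2020)Q(Jan 2020) = 1442.80×12 + 1.77×106 + 9.51×124 = 17313.6 + 187.62 + 1179.24 = 18680.46
link = 19312.94/18680.46 = 1.033858
Link Feb 2020→Mar 2020:
ΣP(Mar 2020)Q(Feb 2020) = 1752.83×10 + 2.23×100 + 10.78×122 = 17528.3 + 223 + 1315.16 = 19066.46
ΣP(Feb 2020)Q(Feb 2020) = 1496.78×10 + 1.93×100 + 9.25×122 = 14967.8 + 193 + 1128.5 = 16289.3
link = 19066.46/16289.3 = 1.170490
Chained index = 100 × 1.033858 × 1.170490 = 121.0120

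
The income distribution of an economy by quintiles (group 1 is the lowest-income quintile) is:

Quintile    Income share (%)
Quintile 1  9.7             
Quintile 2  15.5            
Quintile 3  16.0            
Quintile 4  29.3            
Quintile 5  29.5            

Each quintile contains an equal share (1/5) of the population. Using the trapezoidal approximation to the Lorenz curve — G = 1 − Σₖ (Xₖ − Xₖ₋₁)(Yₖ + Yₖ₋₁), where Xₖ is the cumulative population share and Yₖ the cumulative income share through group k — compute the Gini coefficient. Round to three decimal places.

0.214

Cumulative income shares Yₖ: 0.0970, 0.2520, 0.4120, 0.7050, 1.0000
Σ (Xₖ−Xₖ₋₁)(Yₖ+Yₖ₋₁) = (1/5)(0.0970+0.0000) + (1/5)(0.2520+0.0970) + (1/5)(0.4120+0.2520) + (1/5)(0.7050+0.4120) + (1/5)(1.0000+0.7050)
  = 0.0194 + 0.0698 + 0.1328 + 0.2234 + 0.3410 = 0.7864
G = 1 − 0.7864 = 0.2136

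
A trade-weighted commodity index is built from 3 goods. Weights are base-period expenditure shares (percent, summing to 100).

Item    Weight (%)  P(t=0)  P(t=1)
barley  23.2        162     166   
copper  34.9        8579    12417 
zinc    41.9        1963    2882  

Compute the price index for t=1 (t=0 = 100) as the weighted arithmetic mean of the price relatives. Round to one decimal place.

barley: 23.2 × (166/162) = 23.2 × 1.024691 = 23.7728
copper: 34.9 × (12417/8579) = 34.9 × 1.447371 = 50.5133
zinc: 41.9 × (2882/1963) = 41.9 × 1.468161 = 61.5159
Index = Σ wᵢ·(p₁ᵢ/p₀ᵢ) = 23.7728 + 50.5133 + 61.5159 = 135.8020

135.8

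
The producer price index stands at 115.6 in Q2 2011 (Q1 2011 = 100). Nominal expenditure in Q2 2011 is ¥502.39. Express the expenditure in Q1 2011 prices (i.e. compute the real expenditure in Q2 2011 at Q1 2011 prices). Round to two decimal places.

Real = Nominal ÷ (Index/100) = 502.39 ÷ (115.6/100)
     = 502.39 ÷ 1.156 = 434.5934

434.59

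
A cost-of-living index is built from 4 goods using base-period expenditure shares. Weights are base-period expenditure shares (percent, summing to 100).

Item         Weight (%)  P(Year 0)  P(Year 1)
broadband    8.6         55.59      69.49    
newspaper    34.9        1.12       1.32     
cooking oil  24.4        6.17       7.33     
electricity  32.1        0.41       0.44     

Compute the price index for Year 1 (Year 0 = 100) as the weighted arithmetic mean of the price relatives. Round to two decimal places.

broadband: 8.6 × (69.49/55.59) = 8.6 × 1.250045 = 10.7504
newspaper: 34.9 × (1.32/1.12) = 34.9 × 1.178571 = 41.1321
cooking oil: 24.4 × (7.33/6.17) = 24.4 × 1.188006 = 28.9874
electricity: 32.1 × (0.44/0.41) = 32.1 × 1.073171 = 34.4488
Index = Σ wᵢ·(p₁ᵢ/p₀ᵢ) = 10.7504 + 41.1321 + 28.9874 + 34.4488 = 115.3187

115.32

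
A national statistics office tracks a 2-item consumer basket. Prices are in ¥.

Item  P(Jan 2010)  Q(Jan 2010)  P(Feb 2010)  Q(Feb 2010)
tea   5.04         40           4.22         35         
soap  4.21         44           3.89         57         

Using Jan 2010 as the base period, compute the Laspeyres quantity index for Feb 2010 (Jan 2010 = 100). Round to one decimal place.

107.6

Laspeyres quantity index uses base-period prices as weights.
ΣP(Jan 2010)·Q(Feb 2010) = 5.04×35 + 4.21×57 = 176.4 + 239.97 = 416.37
ΣP(Jan 2010)·Q(Jan 2010) = 5.04×40 + 4.21×44 = 201.6 + 185.24 = 386.84
Index = 416.37 / 386.84 × 100 = 107.6336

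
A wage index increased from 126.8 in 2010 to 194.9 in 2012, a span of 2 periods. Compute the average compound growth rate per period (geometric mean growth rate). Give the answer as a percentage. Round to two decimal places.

23.98%

Growth factor = (194.9/126.8)^(1/2) = (1.537066)^(1/2) = 1.239785
Growth rate = 1.239785 − 1 = 0.239785 = 23.9785%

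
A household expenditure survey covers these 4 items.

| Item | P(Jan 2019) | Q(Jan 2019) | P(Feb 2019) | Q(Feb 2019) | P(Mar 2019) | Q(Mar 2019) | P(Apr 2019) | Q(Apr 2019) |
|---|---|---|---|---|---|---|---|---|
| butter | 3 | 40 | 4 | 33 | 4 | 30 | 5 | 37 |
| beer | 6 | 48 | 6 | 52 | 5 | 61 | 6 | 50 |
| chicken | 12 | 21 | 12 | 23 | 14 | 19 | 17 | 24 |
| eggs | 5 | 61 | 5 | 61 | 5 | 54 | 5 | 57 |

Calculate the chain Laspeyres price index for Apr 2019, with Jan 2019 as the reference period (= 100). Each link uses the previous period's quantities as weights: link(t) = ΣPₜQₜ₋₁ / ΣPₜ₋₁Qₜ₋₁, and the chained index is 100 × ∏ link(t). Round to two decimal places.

Link Jan 2019→Feb 2019:
ΣP(Feb 2019)Q(Jan 2019) = 4×40 + 6×48 + 12×21 + 5×61 = 160 + 288 + 252 + 305 = 1005
ΣP(Jan 2019)Q(Jan 2019) = 3×40 + 6×48 + 12×21 + 5×61 = 120 + 288 + 252 + 305 = 965
link = 1005/965 = 1.041451
Link Feb 2019→Mar 2019:
ΣP(Mar 2019)Q(Feb 2019) = 4×33 + 5×52 + 14×23 + 5×61 = 132 + 260 + 322 + 305 = 1019
ΣP(Feb 2019)Q(Feb 2019) = 4×33 + 6×52 + 12×23 + 5×61 = 132 + 312 + 276 + 305 = 1025
link = 1019/1025 = 0.994146
Link Mar 2019→Apr 2019:
ΣP(Apr 2019)Q(Mar 2019) = 5×30 + 6×61 + 17×19 + 5×54 = 150 + 366 + 323 + 270 = 1109
ΣP(Mar 2019)Q(Mar 2019) = 4×30 + 5×61 + 14×19 + 5×54 = 120 + 305 + 266 + 270 = 961
link = 1109/961 = 1.154006
Chained index = 100 × 1.041451 × 0.994146 × 1.154006 = 119.4806

119.48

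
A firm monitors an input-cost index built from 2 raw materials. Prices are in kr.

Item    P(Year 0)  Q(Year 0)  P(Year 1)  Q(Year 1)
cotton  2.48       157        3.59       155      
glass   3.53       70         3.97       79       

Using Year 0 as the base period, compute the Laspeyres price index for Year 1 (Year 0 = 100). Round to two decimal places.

Laspeyres price index uses base-period quantities as weights.
ΣP(Year 1)·Q(Year 0) = 3.59×157 + 3.97×70 = 563.63 + 277.9 = 841.53
ΣP(Year 0)·Q(Year 0) = 2.48×157 + 3.53×70 = 389.36 + 247.1 = 636.46
Index = 841.53 / 636.46 × 100 = 132.2204

132.22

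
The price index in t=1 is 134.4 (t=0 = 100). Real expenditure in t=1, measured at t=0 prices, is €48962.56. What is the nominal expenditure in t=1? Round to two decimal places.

65805.68

Nominal = Real × (Index/100) = 48962.56 × (134.4/100)
        = 48962.56 × 1.344 = 65805.6806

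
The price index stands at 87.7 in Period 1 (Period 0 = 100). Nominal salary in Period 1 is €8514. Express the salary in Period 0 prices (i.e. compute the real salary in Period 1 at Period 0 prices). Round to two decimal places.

Real = Nominal ÷ (Index/100) = 8514 ÷ (87.7/100)
     = 8514 ÷ 0.877 = 9708.0958

9708.10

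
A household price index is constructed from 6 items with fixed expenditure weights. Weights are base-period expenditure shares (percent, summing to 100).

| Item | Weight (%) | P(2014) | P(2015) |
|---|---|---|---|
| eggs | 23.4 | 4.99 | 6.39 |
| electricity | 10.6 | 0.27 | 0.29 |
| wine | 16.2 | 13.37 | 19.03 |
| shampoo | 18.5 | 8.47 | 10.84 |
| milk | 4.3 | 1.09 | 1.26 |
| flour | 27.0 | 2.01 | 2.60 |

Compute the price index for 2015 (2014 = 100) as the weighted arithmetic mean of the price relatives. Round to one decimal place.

eggs: 23.4 × (6.39/4.99) = 23.4 × 1.280561 = 29.9651
electricity: 10.6 × (0.29/0.27) = 10.6 × 1.074074 = 11.3852
wine: 16.2 × (19.03/13.37) = 16.2 × 1.423336 = 23.0580
shampoo: 18.5 × (10.84/8.47) = 18.5 × 1.279811 = 23.6765
milk: 4.3 × (1.26/1.09) = 4.3 × 1.155963 = 4.9706
flour: 27.0 × (2.60/2.01) = 27.0 × 1.293532 = 34.9254
Index = Σ wᵢ·(p₁ᵢ/p₀ᵢ) = 29.9651 + 11.3852 + 23.0580 + 23.6765 + 4.9706 + 34.9254 = 127.9809

128.0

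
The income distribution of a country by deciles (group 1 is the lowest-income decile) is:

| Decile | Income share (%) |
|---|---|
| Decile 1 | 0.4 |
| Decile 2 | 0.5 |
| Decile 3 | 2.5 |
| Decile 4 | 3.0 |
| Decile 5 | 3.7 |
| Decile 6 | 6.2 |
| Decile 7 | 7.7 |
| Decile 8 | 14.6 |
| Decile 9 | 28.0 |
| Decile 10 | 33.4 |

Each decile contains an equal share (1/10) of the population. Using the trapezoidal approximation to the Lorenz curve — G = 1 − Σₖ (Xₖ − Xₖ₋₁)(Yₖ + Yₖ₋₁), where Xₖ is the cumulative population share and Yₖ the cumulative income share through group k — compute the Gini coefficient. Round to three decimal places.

Cumulative income shares Yₖ: 0.0040, 0.0090, 0.0340, 0.0640, 0.1010, 0.1630, 0.2400, 0.3860, 0.6660, 1.0000
Σ (Xₖ−Xₖ₋₁)(Yₖ+Yₖ₋₁) = (1/10)(0.0040+0.0000) + (1/10)(0.0090+0.0040) + (1/10)(0.0340+0.0090) + (1/10)(0.0640+0.0340) + (1/10)(0.1010+0.0640) + (1/10)(0.1630+0.1010) + (1/10)(0.2400+0.1630) + (1/10)(0.3860+0.2400) + (1/10)(0.6660+0.3860) + (1/10)(1.0000+0.6660)
  = 0.0004 + 0.0013 + 0.0043 + 0.0098 + 0.0165 + 0.0264 + 0.0403 + 0.0626 + 0.1052 + 0.1666 = 0.4334
G = 1 − 0.4334 = 0.5666

0.567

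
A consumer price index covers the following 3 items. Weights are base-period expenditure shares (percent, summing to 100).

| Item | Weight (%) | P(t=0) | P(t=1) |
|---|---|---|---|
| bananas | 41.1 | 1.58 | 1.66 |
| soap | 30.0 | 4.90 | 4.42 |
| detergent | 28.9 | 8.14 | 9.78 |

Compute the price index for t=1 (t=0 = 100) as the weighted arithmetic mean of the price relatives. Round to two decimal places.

bananas: 41.1 × (1.66/1.58) = 41.1 × 1.050633 = 43.1810
soap: 30.0 × (4.42/4.90) = 30.0 × 0.902041 = 27.0612
detergent: 28.9 × (9.78/8.14) = 28.9 × 1.201474 = 34.7226
Index = Σ wᵢ·(p₁ᵢ/p₀ᵢ) = 43.1810 + 27.0612 + 34.7226 = 104.9648

104.96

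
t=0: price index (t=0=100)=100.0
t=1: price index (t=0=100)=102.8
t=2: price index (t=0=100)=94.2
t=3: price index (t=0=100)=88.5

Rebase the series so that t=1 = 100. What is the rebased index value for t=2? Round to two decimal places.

91.63

Rebased(t=2) = 94.2 / 102.8 × 100 = 91.6342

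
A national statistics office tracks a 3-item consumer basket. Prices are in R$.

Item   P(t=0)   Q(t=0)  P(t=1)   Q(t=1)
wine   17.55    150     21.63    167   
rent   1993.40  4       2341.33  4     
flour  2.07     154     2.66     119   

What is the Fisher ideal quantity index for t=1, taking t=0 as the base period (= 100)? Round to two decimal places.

Laspeyres component (base-period weights):
ΣP(t=0)Q(t=1) = 17.55×167 + 1993.40×4 + 2.07×119 = 2930.85 + 7973.6 + 246.33 = 11150.78
ΣP(t=0)Q(t=0) = 17.55×150 + 1993.40×4 + 2.07×154 = 2632.5 + 7973.6 + 318.78 = 10924.88
L = 11150.78 / 10924.88 × 100 = 102.0678
Paasche component (current-period weights):
ΣP(t=1)Q(t=1) = 21.63×167 + 2341.33×4 + 2.66×119 = 3612.21 + 9365.32 + 316.54 = 13294.07
ΣP(t=1)Q(t=0) = 21.63×150 + 2341.33×4 + 2.66×154 = 3244.5 + 9365.32 + 409.64 = 13019.46
P = 13294.07 / 13019.46 × 100 = 102.1092
Fisher = √(L × P) = √(102.0678 × 102.1092) = 102.0885

102.09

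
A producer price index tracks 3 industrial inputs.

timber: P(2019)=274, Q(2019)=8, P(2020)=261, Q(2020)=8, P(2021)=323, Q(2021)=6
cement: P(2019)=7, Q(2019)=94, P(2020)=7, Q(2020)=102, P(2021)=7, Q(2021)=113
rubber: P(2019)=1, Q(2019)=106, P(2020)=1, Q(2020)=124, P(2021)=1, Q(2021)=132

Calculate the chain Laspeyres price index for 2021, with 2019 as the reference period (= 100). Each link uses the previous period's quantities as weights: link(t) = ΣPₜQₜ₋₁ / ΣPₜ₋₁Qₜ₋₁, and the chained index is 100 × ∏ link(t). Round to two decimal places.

112.84

Link 2019→2020:
ΣP(2020)Q(2019) = 261×8 + 7×94 + 1×106 = 2088 + 658 + 106 = 2852
ΣP(2019)Q(2019) = 274×8 + 7×94 + 1×106 = 2192 + 658 + 106 = 2956
link = 2852/2956 = 0.964817
Link 2020→2021:
ΣP(2021)Q(2020) = 323×8 + 7×102 + 1×124 = 2584 + 714 + 124 = 3422
ΣP(2020)Q(2020) = 261×8 + 7×102 + 1×124 = 2088 + 714 + 124 = 2926
link = 3422/2926 = 1.169515
Chained index = 100 × 0.964817 × 1.169515 = 112.8368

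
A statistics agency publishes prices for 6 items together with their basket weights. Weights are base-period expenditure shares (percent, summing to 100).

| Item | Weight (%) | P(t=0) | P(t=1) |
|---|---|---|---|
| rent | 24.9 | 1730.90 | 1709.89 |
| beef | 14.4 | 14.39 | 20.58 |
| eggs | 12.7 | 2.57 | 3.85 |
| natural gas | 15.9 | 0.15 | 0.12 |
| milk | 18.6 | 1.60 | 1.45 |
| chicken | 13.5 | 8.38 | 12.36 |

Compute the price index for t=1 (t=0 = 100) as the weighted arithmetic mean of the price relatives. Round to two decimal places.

113.71

rent: 24.9 × (1709.89/1730.90) = 24.9 × 0.987862 = 24.5978
beef: 14.4 × (20.58/14.39) = 14.4 × 1.430160 = 20.5943
eggs: 12.7 × (3.85/2.57) = 12.7 × 1.498054 = 19.0253
natural gas: 15.9 × (0.12/0.15) = 15.9 × 0.800000 = 12.7200
milk: 18.6 × (1.45/1.60) = 18.6 × 0.906250 = 16.8562
chicken: 13.5 × (12.36/8.38) = 13.5 × 1.474940 = 19.9117
Index = Σ wᵢ·(p₁ᵢ/p₀ᵢ) = 24.5978 + 20.5943 + 19.0253 + 12.7200 + 16.8562 + 19.9117 = 113.7053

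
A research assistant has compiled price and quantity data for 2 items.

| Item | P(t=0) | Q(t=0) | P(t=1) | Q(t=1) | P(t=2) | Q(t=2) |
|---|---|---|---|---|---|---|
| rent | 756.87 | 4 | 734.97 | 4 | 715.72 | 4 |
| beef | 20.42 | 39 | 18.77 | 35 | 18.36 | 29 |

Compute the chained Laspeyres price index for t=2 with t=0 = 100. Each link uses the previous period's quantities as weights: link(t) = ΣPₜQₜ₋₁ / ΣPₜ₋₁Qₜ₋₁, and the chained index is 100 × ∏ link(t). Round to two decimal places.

93.59

Link t=0→t=1:
ΣP(t=1)Q(t=0) = 734.97×4 + 18.77×39 = 2939.88 + 732.03 = 3671.91
ΣP(t=0)Q(t=0) = 756.87×4 + 20.42×39 = 3027.48 + 796.38 = 3823.86
link = 3671.91/3823.86 = 0.960263
Link t=1→t=2:
ΣP(t=2)Q(t=1) = 715.72×4 + 18.36×35 = 2862.88 + 642.6 = 3505.48
ΣP(t=1)Q(t=1) = 734.97×4 + 18.77×35 = 2939.88 + 656.95 = 3596.83
link = 3505.48/3596.83 = 0.974603
Chained index = 100 × 0.960263 × 0.974603 = 93.5875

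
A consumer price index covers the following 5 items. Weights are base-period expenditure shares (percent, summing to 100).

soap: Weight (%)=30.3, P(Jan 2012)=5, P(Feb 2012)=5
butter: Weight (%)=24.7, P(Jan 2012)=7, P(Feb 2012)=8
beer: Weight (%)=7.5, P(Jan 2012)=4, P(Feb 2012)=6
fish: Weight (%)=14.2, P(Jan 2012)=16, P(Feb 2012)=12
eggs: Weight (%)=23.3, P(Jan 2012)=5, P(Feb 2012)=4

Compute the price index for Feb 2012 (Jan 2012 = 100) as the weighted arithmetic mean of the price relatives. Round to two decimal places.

soap: 30.3 × (5/5) = 30.3 × 1.000000 = 30.3000
butter: 24.7 × (8/7) = 24.7 × 1.142857 = 28.2286
beer: 7.5 × (6/4) = 7.5 × 1.500000 = 11.2500
fish: 14.2 × (12/16) = 14.2 × 0.750000 = 10.6500
eggs: 23.3 × (4/5) = 23.3 × 0.800000 = 18.6400
Index = Σ wᵢ·(p₁ᵢ/p₀ᵢ) = 30.3000 + 28.2286 + 11.2500 + 10.6500 + 18.6400 = 99.0686

99.07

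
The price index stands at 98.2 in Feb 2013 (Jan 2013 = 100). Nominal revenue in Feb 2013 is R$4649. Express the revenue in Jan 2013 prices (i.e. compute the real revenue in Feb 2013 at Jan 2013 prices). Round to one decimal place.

Real = Nominal ÷ (Index/100) = 4649 ÷ (98.2/100)
     = 4649 ÷ 0.982 = 4734.2159

4734.2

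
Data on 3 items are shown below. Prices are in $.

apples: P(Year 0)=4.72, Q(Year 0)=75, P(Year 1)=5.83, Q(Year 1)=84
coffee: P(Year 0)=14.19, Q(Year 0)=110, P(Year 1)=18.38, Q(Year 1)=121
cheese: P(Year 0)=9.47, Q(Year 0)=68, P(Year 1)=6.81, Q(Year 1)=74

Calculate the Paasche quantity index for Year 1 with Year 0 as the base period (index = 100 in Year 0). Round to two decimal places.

Paasche quantity index uses current-period prices as weights.
ΣP(Year 1)·Q(Year 1) = 5.83×84 + 18.38×121 + 6.81×74 = 489.72 + 2223.98 + 503.94 = 3217.64
ΣP(Year 1)·Q(Year 0) = 5.83×75 + 18.38×110 + 6.81×68 = 437.25 + 2021.8 + 463.08 = 2922.13
Index = 3217.64 / 2922.13 × 100 = 110.1128

110.11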